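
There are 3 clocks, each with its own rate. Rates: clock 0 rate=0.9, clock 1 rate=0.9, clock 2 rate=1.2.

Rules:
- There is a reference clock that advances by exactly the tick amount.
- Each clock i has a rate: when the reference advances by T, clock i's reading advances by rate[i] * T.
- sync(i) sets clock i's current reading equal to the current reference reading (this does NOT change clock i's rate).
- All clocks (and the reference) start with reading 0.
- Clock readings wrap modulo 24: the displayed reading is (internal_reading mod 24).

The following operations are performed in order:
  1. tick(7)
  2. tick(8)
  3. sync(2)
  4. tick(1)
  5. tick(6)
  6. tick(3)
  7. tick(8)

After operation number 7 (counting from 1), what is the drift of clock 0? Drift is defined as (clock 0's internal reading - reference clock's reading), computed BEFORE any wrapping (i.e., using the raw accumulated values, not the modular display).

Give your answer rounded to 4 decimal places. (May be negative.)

Answer: -3.3000

Derivation:
After op 1 tick(7): ref=7.0000 raw=[6.3000 6.3000 8.4000]
After op 2 tick(8): ref=15.0000 raw=[13.5000 13.5000 18.0000]
After op 3 sync(2): ref=15.0000 raw=[13.5000 13.5000 15.0000]
After op 4 tick(1): ref=16.0000 raw=[14.4000 14.4000 16.2000]
After op 5 tick(6): ref=22.0000 raw=[19.8000 19.8000 23.4000]
After op 6 tick(3): ref=25.0000 raw=[22.5000 22.5000 27.0000]
After op 7 tick(8): ref=33.0000 raw=[29.7000 29.7000 36.6000]
Drift of clock 0 after op 7: 29.7000 - 33.0000 = -3.3000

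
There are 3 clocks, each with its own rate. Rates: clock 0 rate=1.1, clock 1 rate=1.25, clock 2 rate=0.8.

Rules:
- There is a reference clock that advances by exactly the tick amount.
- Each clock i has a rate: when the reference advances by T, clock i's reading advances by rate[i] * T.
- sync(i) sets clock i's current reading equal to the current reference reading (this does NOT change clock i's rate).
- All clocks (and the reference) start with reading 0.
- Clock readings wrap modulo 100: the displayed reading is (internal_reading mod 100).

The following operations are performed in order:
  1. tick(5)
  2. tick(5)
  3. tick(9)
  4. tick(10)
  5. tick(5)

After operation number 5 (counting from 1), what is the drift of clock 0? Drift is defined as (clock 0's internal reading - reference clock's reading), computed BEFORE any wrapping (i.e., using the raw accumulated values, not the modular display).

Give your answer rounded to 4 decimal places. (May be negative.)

After op 1 tick(5): ref=5.0000 raw=[5.5000 6.2500 4.0000]
After op 2 tick(5): ref=10.0000 raw=[11.0000 12.5000 8.0000]
After op 3 tick(9): ref=19.0000 raw=[20.9000 23.7500 15.2000]
After op 4 tick(10): ref=29.0000 raw=[31.9000 36.2500 23.2000]
After op 5 tick(5): ref=34.0000 raw=[37.4000 42.5000 27.2000]
Drift of clock 0 after op 5: 37.4000 - 34.0000 = 3.4000

Answer: 3.4000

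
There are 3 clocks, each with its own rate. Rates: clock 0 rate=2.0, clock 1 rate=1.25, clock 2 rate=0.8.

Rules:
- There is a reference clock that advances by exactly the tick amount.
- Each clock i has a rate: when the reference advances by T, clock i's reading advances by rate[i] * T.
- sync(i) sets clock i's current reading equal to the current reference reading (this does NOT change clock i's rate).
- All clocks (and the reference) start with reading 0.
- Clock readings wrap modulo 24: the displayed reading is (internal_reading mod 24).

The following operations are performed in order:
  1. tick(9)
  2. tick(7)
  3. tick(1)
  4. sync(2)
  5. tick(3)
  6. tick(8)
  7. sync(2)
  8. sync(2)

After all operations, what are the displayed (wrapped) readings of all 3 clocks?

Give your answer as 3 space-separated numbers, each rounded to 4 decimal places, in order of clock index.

After op 1 tick(9): ref=9.0000 raw=[18.0000 11.2500 7.2000]
After op 2 tick(7): ref=16.0000 raw=[32.0000 20.0000 12.8000]
After op 3 tick(1): ref=17.0000 raw=[34.0000 21.2500 13.6000]
After op 4 sync(2): ref=17.0000 raw=[34.0000 21.2500 17.0000]
After op 5 tick(3): ref=20.0000 raw=[40.0000 25.0000 19.4000]
After op 6 tick(8): ref=28.0000 raw=[56.0000 35.0000 25.8000]
After op 7 sync(2): ref=28.0000 raw=[56.0000 35.0000 28.0000]
After op 8 sync(2): ref=28.0000 raw=[56.0000 35.0000 28.0000]
Wrap final raw readings (mod 24): 56.0000 mod 24 = 8.0000; 35.0000 mod 24 = 11.0000; 28.0000 mod 24 = 4.0000

Answer: 8.0000 11.0000 4.0000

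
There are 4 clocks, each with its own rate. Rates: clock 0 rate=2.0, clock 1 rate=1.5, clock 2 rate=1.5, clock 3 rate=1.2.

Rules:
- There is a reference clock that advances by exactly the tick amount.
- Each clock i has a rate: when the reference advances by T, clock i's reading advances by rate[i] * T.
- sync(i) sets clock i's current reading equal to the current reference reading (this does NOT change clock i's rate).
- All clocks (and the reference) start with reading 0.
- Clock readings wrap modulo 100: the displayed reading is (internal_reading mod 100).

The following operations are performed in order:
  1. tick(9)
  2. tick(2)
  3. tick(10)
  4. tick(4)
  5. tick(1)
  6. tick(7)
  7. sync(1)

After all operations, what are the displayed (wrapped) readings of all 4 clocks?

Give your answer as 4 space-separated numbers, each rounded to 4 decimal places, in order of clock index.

Answer: 66.0000 33.0000 49.5000 39.6000

Derivation:
After op 1 tick(9): ref=9.0000 raw=[18.0000 13.5000 13.5000 10.8000]
After op 2 tick(2): ref=11.0000 raw=[22.0000 16.5000 16.5000 13.2000]
After op 3 tick(10): ref=21.0000 raw=[42.0000 31.5000 31.5000 25.2000]
After op 4 tick(4): ref=25.0000 raw=[50.0000 37.5000 37.5000 30.0000]
After op 5 tick(1): ref=26.0000 raw=[52.0000 39.0000 39.0000 31.2000]
After op 6 tick(7): ref=33.0000 raw=[66.0000 49.5000 49.5000 39.6000]
After op 7 sync(1): ref=33.0000 raw=[66.0000 33.0000 49.5000 39.6000]
Wrap final raw readings (mod 100): 66.0000 mod 100 = 66.0000; 33.0000 mod 100 = 33.0000; 49.5000 mod 100 = 49.5000; 39.6000 mod 100 = 39.6000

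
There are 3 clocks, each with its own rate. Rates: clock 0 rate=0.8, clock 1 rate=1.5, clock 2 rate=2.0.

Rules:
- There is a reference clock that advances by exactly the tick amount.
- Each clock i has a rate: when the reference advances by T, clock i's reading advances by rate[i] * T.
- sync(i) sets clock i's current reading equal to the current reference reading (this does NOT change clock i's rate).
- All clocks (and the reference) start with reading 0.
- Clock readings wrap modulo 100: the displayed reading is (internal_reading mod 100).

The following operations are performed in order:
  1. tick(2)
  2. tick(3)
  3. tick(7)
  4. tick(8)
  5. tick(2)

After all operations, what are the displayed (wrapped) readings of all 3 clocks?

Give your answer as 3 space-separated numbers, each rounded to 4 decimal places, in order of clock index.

After op 1 tick(2): ref=2.0000 raw=[1.6000 3.0000 4.0000]
After op 2 tick(3): ref=5.0000 raw=[4.0000 7.5000 10.0000]
After op 3 tick(7): ref=12.0000 raw=[9.6000 18.0000 24.0000]
After op 4 tick(8): ref=20.0000 raw=[16.0000 30.0000 40.0000]
After op 5 tick(2): ref=22.0000 raw=[17.6000 33.0000 44.0000]
Wrap final raw readings (mod 100): 17.6000 mod 100 = 17.6000; 33.0000 mod 100 = 33.0000; 44.0000 mod 100 = 44.0000

Answer: 17.6000 33.0000 44.0000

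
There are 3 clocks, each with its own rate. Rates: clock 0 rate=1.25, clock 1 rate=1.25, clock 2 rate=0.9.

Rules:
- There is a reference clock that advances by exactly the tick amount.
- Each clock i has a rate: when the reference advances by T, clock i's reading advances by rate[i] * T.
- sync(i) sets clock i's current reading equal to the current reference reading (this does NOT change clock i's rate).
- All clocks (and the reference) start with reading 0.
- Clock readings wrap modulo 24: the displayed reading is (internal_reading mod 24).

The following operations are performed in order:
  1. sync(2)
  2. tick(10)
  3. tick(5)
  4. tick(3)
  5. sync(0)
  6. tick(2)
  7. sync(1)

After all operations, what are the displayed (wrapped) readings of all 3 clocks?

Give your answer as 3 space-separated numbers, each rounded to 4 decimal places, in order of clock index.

After op 1 sync(2): ref=0.0000 raw=[0.0000 0.0000 0.0000]
After op 2 tick(10): ref=10.0000 raw=[12.5000 12.5000 9.0000]
After op 3 tick(5): ref=15.0000 raw=[18.7500 18.7500 13.5000]
After op 4 tick(3): ref=18.0000 raw=[22.5000 22.5000 16.2000]
After op 5 sync(0): ref=18.0000 raw=[18.0000 22.5000 16.2000]
After op 6 tick(2): ref=20.0000 raw=[20.5000 25.0000 18.0000]
After op 7 sync(1): ref=20.0000 raw=[20.5000 20.0000 18.0000]
Wrap final raw readings (mod 24): 20.5000 mod 24 = 20.5000; 20.0000 mod 24 = 20.0000; 18.0000 mod 24 = 18.0000

Answer: 20.5000 20.0000 18.0000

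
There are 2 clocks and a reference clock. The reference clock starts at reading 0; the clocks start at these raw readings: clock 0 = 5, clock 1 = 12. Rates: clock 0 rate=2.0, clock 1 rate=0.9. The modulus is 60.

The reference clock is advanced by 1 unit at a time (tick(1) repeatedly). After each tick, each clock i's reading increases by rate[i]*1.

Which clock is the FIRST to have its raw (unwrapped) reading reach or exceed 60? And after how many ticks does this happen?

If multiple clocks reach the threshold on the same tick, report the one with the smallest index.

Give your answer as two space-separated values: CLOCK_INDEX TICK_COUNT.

clock 0: start=5, rate=2.0, needs 60-5 = 55; ticks = ceil(55/2.0) = ceil(27.5000) = 28; reading at tick 28 = 5 + 2.0*28 = 61.0000
clock 1: start=12, rate=0.9, needs 60-12 = 48; ticks = ceil(48/0.9) = ceil(53.3333) = 54; reading at tick 54 = 12 + 0.9*54 = 60.6000
Minimum tick count = 28; winners = [0]; smallest index = 0

Answer: 0 28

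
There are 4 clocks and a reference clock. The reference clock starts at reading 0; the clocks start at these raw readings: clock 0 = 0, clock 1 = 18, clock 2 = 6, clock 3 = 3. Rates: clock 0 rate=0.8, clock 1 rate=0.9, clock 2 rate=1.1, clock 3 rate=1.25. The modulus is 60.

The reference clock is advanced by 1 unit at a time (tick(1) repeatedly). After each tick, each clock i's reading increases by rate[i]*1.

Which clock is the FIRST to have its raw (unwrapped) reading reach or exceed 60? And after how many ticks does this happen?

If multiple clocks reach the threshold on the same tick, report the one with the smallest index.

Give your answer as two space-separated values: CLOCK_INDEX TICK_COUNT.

clock 0: start=0, rate=0.8, needs 60-0 = 60; ticks = ceil(60/0.8) = ceil(75.0000) = 75; reading at tick 75 = 0 + 0.8*75 = 60.0000
clock 1: start=18, rate=0.9, needs 60-18 = 42; ticks = ceil(42/0.9) = ceil(46.6667) = 47; reading at tick 47 = 18 + 0.9*47 = 60.3000
clock 2: start=6, rate=1.1, needs 60-6 = 54; ticks = ceil(54/1.1) = ceil(49.0909) = 50; reading at tick 50 = 6 + 1.1*50 = 61.0000
clock 3: start=3, rate=1.25, needs 60-3 = 57; ticks = ceil(57/1.25) = ceil(45.6000) = 46; reading at tick 46 = 3 + 1.25*46 = 60.5000
Minimum tick count = 46; winners = [3]; smallest index = 3

Answer: 3 46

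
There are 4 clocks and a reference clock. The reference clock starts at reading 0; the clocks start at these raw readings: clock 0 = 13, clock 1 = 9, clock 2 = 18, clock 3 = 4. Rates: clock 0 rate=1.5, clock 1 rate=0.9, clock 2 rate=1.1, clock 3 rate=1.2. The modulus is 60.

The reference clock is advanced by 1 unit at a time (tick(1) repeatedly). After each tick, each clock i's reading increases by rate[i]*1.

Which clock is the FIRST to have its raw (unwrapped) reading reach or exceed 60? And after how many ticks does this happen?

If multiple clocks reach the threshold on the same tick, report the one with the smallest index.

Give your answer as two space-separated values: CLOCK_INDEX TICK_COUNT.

clock 0: start=13, rate=1.5, needs 60-13 = 47; ticks = ceil(47/1.5) = ceil(31.3333) = 32; reading at tick 32 = 13 + 1.5*32 = 61.0000
clock 1: start=9, rate=0.9, needs 60-9 = 51; ticks = ceil(51/0.9) = ceil(56.6667) = 57; reading at tick 57 = 9 + 0.9*57 = 60.3000
clock 2: start=18, rate=1.1, needs 60-18 = 42; ticks = ceil(42/1.1) = ceil(38.1818) = 39; reading at tick 39 = 18 + 1.1*39 = 60.9000
clock 3: start=4, rate=1.2, needs 60-4 = 56; ticks = ceil(56/1.2) = ceil(46.6667) = 47; reading at tick 47 = 4 + 1.2*47 = 60.4000
Minimum tick count = 32; winners = [0]; smallest index = 0

Answer: 0 32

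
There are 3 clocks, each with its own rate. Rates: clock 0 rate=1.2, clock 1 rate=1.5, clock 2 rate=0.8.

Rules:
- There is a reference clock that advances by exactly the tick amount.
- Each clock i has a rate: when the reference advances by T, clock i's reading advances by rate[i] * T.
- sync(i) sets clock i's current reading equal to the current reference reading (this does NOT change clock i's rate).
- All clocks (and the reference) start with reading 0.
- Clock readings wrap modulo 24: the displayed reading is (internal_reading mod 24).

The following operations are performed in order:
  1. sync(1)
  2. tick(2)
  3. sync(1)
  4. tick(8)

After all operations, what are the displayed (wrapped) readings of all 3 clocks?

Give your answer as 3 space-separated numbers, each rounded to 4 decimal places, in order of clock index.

After op 1 sync(1): ref=0.0000 raw=[0.0000 0.0000 0.0000]
After op 2 tick(2): ref=2.0000 raw=[2.4000 3.0000 1.6000]
After op 3 sync(1): ref=2.0000 raw=[2.4000 2.0000 1.6000]
After op 4 tick(8): ref=10.0000 raw=[12.0000 14.0000 8.0000]
Wrap final raw readings (mod 24): 12.0000 mod 24 = 12.0000; 14.0000 mod 24 = 14.0000; 8.0000 mod 24 = 8.0000

Answer: 12.0000 14.0000 8.0000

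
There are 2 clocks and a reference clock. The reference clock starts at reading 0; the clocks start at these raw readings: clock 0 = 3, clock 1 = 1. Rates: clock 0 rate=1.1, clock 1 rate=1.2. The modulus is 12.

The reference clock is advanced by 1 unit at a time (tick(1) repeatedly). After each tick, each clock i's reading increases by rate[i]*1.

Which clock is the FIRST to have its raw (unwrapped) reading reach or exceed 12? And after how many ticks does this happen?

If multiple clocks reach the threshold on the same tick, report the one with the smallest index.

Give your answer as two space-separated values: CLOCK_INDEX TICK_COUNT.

Answer: 0 9

Derivation:
clock 0: start=3, rate=1.1, needs 12-3 = 9; ticks = ceil(9/1.1) = ceil(8.1818) = 9; reading at tick 9 = 3 + 1.1*9 = 12.9000
clock 1: start=1, rate=1.2, needs 12-1 = 11; ticks = ceil(11/1.2) = ceil(9.1667) = 10; reading at tick 10 = 1 + 1.2*10 = 13.0000
Minimum tick count = 9; winners = [0]; smallest index = 0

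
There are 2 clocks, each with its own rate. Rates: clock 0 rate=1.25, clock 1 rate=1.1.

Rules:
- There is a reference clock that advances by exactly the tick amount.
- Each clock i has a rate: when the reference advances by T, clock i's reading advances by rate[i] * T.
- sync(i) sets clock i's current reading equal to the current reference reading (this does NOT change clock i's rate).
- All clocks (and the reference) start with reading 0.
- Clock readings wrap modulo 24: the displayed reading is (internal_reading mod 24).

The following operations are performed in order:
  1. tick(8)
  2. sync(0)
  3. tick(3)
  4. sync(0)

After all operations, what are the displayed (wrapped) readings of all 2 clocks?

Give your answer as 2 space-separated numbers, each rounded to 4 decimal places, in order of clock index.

After op 1 tick(8): ref=8.0000 raw=[10.0000 8.8000]
After op 2 sync(0): ref=8.0000 raw=[8.0000 8.8000]
After op 3 tick(3): ref=11.0000 raw=[11.7500 12.1000]
After op 4 sync(0): ref=11.0000 raw=[11.0000 12.1000]
Wrap final raw readings (mod 24): 11.0000 mod 24 = 11.0000; 12.1000 mod 24 = 12.1000

Answer: 11.0000 12.1000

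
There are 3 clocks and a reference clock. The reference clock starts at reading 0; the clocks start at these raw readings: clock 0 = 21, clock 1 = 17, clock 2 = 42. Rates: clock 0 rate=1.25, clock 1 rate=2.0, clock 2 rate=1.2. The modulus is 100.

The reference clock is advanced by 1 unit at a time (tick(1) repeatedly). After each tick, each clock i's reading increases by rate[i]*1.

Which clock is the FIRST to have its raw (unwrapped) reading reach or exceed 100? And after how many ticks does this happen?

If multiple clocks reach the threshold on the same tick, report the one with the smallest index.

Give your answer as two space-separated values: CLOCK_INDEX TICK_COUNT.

Answer: 1 42

Derivation:
clock 0: start=21, rate=1.25, needs 100-21 = 79; ticks = ceil(79/1.25) = ceil(63.2000) = 64; reading at tick 64 = 21 + 1.25*64 = 101.0000
clock 1: start=17, rate=2.0, needs 100-17 = 83; ticks = ceil(83/2.0) = ceil(41.5000) = 42; reading at tick 42 = 17 + 2.0*42 = 101.0000
clock 2: start=42, rate=1.2, needs 100-42 = 58; ticks = ceil(58/1.2) = ceil(48.3333) = 49; reading at tick 49 = 42 + 1.2*49 = 100.8000
Minimum tick count = 42; winners = [1]; smallest index = 1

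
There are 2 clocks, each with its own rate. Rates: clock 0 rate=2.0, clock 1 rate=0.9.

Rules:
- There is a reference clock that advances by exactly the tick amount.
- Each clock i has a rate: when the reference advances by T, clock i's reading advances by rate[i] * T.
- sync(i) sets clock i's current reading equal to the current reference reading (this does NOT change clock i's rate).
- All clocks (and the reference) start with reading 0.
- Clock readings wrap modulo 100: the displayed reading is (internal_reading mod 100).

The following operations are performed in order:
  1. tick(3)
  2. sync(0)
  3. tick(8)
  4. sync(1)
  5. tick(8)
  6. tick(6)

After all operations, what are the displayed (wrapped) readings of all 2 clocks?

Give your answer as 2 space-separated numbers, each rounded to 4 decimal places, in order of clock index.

After op 1 tick(3): ref=3.0000 raw=[6.0000 2.7000]
After op 2 sync(0): ref=3.0000 raw=[3.0000 2.7000]
After op 3 tick(8): ref=11.0000 raw=[19.0000 9.9000]
After op 4 sync(1): ref=11.0000 raw=[19.0000 11.0000]
After op 5 tick(8): ref=19.0000 raw=[35.0000 18.2000]
After op 6 tick(6): ref=25.0000 raw=[47.0000 23.6000]
Wrap final raw readings (mod 100): 47.0000 mod 100 = 47.0000; 23.6000 mod 100 = 23.6000

Answer: 47.0000 23.6000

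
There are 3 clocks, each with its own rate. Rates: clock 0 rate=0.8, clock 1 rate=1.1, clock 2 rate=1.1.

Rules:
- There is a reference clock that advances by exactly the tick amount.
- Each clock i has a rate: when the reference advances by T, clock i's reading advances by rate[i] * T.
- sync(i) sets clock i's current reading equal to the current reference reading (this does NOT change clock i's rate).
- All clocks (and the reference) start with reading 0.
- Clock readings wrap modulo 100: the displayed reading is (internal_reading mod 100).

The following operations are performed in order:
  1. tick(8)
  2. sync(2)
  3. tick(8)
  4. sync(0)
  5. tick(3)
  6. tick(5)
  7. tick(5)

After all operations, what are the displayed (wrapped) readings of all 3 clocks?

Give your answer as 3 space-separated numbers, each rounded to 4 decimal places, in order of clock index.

Answer: 26.4000 31.9000 31.1000

Derivation:
After op 1 tick(8): ref=8.0000 raw=[6.4000 8.8000 8.8000]
After op 2 sync(2): ref=8.0000 raw=[6.4000 8.8000 8.0000]
After op 3 tick(8): ref=16.0000 raw=[12.8000 17.6000 16.8000]
After op 4 sync(0): ref=16.0000 raw=[16.0000 17.6000 16.8000]
After op 5 tick(3): ref=19.0000 raw=[18.4000 20.9000 20.1000]
After op 6 tick(5): ref=24.0000 raw=[22.4000 26.4000 25.6000]
After op 7 tick(5): ref=29.0000 raw=[26.4000 31.9000 31.1000]
Wrap final raw readings (mod 100): 26.4000 mod 100 = 26.4000; 31.9000 mod 100 = 31.9000; 31.1000 mod 100 = 31.1000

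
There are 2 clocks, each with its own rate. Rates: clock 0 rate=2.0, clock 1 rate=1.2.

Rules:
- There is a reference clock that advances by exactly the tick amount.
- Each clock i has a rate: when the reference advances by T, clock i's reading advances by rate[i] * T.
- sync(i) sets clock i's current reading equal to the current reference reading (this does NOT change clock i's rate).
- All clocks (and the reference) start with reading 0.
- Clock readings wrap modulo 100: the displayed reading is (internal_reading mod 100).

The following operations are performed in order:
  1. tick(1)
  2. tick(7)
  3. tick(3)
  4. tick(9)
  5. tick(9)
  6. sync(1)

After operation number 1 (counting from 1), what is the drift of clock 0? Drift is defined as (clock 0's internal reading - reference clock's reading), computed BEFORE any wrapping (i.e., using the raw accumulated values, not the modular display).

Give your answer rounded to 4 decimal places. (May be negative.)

After op 1 tick(1): ref=1.0000 raw=[2.0000 1.2000]
Drift of clock 0 after op 1: 2.0000 - 1.0000 = 1.0000

Answer: 1.0000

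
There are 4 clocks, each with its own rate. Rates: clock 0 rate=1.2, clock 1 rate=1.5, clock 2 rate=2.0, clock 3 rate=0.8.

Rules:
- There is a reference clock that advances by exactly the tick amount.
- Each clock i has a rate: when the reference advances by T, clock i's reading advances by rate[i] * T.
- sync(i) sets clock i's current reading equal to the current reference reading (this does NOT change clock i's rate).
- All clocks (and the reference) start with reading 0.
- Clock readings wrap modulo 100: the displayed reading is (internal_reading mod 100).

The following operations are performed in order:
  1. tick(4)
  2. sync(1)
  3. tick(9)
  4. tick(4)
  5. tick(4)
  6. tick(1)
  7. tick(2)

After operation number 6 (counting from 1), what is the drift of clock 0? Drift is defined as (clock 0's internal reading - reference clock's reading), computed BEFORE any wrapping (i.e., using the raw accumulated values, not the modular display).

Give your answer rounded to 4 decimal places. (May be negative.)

After op 1 tick(4): ref=4.0000 raw=[4.8000 6.0000 8.0000 3.2000]
After op 2 sync(1): ref=4.0000 raw=[4.8000 4.0000 8.0000 3.2000]
After op 3 tick(9): ref=13.0000 raw=[15.6000 17.5000 26.0000 10.4000]
After op 4 tick(4): ref=17.0000 raw=[20.4000 23.5000 34.0000 13.6000]
After op 5 tick(4): ref=21.0000 raw=[25.2000 29.5000 42.0000 16.8000]
After op 6 tick(1): ref=22.0000 raw=[26.4000 31.0000 44.0000 17.6000]
Drift of clock 0 after op 6: 26.4000 - 22.0000 = 4.4000

Answer: 4.4000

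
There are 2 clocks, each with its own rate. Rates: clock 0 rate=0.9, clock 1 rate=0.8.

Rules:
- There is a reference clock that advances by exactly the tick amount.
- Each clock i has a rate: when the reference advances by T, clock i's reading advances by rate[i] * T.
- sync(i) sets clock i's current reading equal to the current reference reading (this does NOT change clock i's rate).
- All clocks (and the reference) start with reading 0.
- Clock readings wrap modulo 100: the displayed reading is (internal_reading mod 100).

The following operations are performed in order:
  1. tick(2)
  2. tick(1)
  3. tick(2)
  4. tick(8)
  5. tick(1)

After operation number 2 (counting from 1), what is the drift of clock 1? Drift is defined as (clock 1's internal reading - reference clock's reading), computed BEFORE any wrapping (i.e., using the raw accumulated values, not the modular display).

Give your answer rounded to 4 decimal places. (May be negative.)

After op 1 tick(2): ref=2.0000 raw=[1.8000 1.6000]
After op 2 tick(1): ref=3.0000 raw=[2.7000 2.4000]
Drift of clock 1 after op 2: 2.4000 - 3.0000 = -0.6000

Answer: -0.6000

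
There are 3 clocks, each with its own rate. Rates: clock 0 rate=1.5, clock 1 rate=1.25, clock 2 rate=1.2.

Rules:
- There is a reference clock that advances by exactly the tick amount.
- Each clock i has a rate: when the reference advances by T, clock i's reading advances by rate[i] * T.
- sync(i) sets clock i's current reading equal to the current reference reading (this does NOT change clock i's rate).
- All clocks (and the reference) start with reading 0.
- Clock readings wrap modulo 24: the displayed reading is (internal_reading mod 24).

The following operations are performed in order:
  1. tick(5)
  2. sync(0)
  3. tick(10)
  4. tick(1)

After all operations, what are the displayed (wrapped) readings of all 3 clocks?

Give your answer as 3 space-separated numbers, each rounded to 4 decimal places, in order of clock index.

Answer: 21.5000 20.0000 19.2000

Derivation:
After op 1 tick(5): ref=5.0000 raw=[7.5000 6.2500 6.0000]
After op 2 sync(0): ref=5.0000 raw=[5.0000 6.2500 6.0000]
After op 3 tick(10): ref=15.0000 raw=[20.0000 18.7500 18.0000]
After op 4 tick(1): ref=16.0000 raw=[21.5000 20.0000 19.2000]
Wrap final raw readings (mod 24): 21.5000 mod 24 = 21.5000; 20.0000 mod 24 = 20.0000; 19.2000 mod 24 = 19.2000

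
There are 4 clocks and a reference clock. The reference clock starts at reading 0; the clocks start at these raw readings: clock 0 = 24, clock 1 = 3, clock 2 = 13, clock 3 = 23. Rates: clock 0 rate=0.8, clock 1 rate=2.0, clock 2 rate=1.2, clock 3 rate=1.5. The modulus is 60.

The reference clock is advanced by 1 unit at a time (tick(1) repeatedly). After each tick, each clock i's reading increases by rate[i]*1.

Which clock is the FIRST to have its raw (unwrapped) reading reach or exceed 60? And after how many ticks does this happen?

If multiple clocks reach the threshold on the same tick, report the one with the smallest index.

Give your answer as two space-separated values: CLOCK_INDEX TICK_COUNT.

clock 0: start=24, rate=0.8, needs 60-24 = 36; ticks = ceil(36/0.8) = ceil(45.0000) = 45; reading at tick 45 = 24 + 0.8*45 = 60.0000
clock 1: start=3, rate=2.0, needs 60-3 = 57; ticks = ceil(57/2.0) = ceil(28.5000) = 29; reading at tick 29 = 3 + 2.0*29 = 61.0000
clock 2: start=13, rate=1.2, needs 60-13 = 47; ticks = ceil(47/1.2) = ceil(39.1667) = 40; reading at tick 40 = 13 + 1.2*40 = 61.0000
clock 3: start=23, rate=1.5, needs 60-23 = 37; ticks = ceil(37/1.5) = ceil(24.6667) = 25; reading at tick 25 = 23 + 1.5*25 = 60.5000
Minimum tick count = 25; winners = [3]; smallest index = 3

Answer: 3 25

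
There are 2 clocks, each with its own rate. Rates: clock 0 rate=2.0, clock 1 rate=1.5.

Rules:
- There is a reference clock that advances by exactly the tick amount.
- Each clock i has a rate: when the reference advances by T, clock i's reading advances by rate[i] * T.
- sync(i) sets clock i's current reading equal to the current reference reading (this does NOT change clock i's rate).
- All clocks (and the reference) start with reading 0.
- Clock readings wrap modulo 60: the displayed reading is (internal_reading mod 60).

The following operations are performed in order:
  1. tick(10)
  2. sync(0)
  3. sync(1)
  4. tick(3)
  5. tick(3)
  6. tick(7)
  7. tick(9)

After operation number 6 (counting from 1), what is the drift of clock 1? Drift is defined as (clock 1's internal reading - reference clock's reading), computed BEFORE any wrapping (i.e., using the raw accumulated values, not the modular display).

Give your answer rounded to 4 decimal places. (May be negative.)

Answer: 6.5000

Derivation:
After op 1 tick(10): ref=10.0000 raw=[20.0000 15.0000]
After op 2 sync(0): ref=10.0000 raw=[10.0000 15.0000]
After op 3 sync(1): ref=10.0000 raw=[10.0000 10.0000]
After op 4 tick(3): ref=13.0000 raw=[16.0000 14.5000]
After op 5 tick(3): ref=16.0000 raw=[22.0000 19.0000]
After op 6 tick(7): ref=23.0000 raw=[36.0000 29.5000]
Drift of clock 1 after op 6: 29.5000 - 23.0000 = 6.5000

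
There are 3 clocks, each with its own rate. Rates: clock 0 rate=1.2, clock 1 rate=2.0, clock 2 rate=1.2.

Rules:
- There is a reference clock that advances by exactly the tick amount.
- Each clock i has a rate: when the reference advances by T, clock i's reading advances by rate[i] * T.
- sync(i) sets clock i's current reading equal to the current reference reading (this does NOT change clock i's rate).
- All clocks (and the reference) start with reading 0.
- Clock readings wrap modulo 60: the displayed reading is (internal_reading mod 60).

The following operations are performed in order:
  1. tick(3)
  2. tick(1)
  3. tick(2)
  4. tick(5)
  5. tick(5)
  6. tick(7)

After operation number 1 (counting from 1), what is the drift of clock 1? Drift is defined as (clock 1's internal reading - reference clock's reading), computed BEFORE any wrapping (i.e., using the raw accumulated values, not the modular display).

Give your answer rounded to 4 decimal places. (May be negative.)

After op 1 tick(3): ref=3.0000 raw=[3.6000 6.0000 3.6000]
Drift of clock 1 after op 1: 6.0000 - 3.0000 = 3.0000

Answer: 3.0000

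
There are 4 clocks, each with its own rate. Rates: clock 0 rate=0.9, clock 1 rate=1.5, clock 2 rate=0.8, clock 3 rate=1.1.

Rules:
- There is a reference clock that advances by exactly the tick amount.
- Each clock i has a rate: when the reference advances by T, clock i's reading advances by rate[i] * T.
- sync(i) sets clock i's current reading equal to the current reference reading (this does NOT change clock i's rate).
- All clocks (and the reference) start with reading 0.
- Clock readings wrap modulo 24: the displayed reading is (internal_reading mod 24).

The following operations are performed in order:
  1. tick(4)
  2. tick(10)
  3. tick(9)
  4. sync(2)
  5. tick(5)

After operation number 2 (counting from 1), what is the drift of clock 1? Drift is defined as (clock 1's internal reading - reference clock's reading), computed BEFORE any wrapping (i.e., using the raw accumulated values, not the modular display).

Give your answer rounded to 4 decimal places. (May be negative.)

After op 1 tick(4): ref=4.0000 raw=[3.6000 6.0000 3.2000 4.4000]
After op 2 tick(10): ref=14.0000 raw=[12.6000 21.0000 11.2000 15.4000]
Drift of clock 1 after op 2: 21.0000 - 14.0000 = 7.0000

Answer: 7.0000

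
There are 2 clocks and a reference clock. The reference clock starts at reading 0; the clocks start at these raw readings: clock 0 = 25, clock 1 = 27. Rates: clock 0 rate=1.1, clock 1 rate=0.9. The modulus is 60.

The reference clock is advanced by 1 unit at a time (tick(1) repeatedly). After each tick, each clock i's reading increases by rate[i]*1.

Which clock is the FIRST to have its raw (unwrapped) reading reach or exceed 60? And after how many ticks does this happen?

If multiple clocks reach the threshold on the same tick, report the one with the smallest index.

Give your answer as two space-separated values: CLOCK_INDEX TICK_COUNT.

clock 0: start=25, rate=1.1, needs 60-25 = 35; ticks = ceil(35/1.1) = ceil(31.8182) = 32; reading at tick 32 = 25 + 1.1*32 = 60.2000
clock 1: start=27, rate=0.9, needs 60-27 = 33; ticks = ceil(33/0.9) = ceil(36.6667) = 37; reading at tick 37 = 27 + 0.9*37 = 60.3000
Minimum tick count = 32; winners = [0]; smallest index = 0

Answer: 0 32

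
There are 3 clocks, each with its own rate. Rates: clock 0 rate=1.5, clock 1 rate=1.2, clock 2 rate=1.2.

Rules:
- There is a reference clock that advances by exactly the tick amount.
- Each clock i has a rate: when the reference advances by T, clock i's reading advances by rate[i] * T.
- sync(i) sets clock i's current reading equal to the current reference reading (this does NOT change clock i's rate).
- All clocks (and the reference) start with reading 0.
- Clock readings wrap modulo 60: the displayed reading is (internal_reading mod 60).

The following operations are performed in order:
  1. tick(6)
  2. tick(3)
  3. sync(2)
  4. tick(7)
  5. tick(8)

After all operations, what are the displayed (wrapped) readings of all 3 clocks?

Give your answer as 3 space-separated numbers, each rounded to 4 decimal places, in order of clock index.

After op 1 tick(6): ref=6.0000 raw=[9.0000 7.2000 7.2000]
After op 2 tick(3): ref=9.0000 raw=[13.5000 10.8000 10.8000]
After op 3 sync(2): ref=9.0000 raw=[13.5000 10.8000 9.0000]
After op 4 tick(7): ref=16.0000 raw=[24.0000 19.2000 17.4000]
After op 5 tick(8): ref=24.0000 raw=[36.0000 28.8000 27.0000]
Wrap final raw readings (mod 60): 36.0000 mod 60 = 36.0000; 28.8000 mod 60 = 28.8000; 27.0000 mod 60 = 27.0000

Answer: 36.0000 28.8000 27.0000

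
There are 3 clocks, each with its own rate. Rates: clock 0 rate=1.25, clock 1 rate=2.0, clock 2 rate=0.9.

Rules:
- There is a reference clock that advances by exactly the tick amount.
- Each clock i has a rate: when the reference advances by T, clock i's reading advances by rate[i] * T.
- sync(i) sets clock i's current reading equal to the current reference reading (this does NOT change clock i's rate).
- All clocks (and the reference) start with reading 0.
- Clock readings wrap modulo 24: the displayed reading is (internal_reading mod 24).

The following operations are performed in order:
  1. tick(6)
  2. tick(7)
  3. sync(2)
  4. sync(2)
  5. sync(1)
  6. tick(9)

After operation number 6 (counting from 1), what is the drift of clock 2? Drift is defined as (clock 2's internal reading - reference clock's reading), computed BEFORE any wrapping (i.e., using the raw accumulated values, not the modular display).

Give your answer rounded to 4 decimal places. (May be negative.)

After op 1 tick(6): ref=6.0000 raw=[7.5000 12.0000 5.4000]
After op 2 tick(7): ref=13.0000 raw=[16.2500 26.0000 11.7000]
After op 3 sync(2): ref=13.0000 raw=[16.2500 26.0000 13.0000]
After op 4 sync(2): ref=13.0000 raw=[16.2500 26.0000 13.0000]
After op 5 sync(1): ref=13.0000 raw=[16.2500 13.0000 13.0000]
After op 6 tick(9): ref=22.0000 raw=[27.5000 31.0000 21.1000]
Drift of clock 2 after op 6: 21.1000 - 22.0000 = -0.9000

Answer: -0.9000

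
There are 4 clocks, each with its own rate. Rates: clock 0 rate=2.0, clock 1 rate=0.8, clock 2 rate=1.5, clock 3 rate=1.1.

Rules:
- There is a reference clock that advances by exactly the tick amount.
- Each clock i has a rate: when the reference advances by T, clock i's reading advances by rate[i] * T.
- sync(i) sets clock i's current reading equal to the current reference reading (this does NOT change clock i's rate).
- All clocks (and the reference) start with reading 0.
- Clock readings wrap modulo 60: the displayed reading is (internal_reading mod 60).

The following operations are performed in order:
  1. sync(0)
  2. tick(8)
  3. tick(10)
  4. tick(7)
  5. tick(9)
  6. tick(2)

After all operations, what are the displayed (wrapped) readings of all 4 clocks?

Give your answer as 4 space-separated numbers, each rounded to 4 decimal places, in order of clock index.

Answer: 12.0000 28.8000 54.0000 39.6000

Derivation:
After op 1 sync(0): ref=0.0000 raw=[0.0000 0.0000 0.0000 0.0000]
After op 2 tick(8): ref=8.0000 raw=[16.0000 6.4000 12.0000 8.8000]
After op 3 tick(10): ref=18.0000 raw=[36.0000 14.4000 27.0000 19.8000]
After op 4 tick(7): ref=25.0000 raw=[50.0000 20.0000 37.5000 27.5000]
After op 5 tick(9): ref=34.0000 raw=[68.0000 27.2000 51.0000 37.4000]
After op 6 tick(2): ref=36.0000 raw=[72.0000 28.8000 54.0000 39.6000]
Wrap final raw readings (mod 60): 72.0000 mod 60 = 12.0000; 28.8000 mod 60 = 28.8000; 54.0000 mod 60 = 54.0000; 39.6000 mod 60 = 39.6000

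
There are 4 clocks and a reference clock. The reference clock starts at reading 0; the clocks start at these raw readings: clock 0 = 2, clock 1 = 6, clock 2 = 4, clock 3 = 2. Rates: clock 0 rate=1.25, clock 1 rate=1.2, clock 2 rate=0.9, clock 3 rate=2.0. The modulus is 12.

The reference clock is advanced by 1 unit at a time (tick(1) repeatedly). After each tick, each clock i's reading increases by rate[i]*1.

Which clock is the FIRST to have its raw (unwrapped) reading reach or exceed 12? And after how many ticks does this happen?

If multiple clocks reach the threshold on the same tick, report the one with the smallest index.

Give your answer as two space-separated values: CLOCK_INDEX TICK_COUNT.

Answer: 1 5

Derivation:
clock 0: start=2, rate=1.25, needs 12-2 = 10; ticks = ceil(10/1.25) = ceil(8.0000) = 8; reading at tick 8 = 2 + 1.25*8 = 12.0000
clock 1: start=6, rate=1.2, needs 12-6 = 6; ticks = ceil(6/1.2) = ceil(5.0000) = 5; reading at tick 5 = 6 + 1.2*5 = 12.0000
clock 2: start=4, rate=0.9, needs 12-4 = 8; ticks = ceil(8/0.9) = ceil(8.8889) = 9; reading at tick 9 = 4 + 0.9*9 = 12.1000
clock 3: start=2, rate=2.0, needs 12-2 = 10; ticks = ceil(10/2.0) = ceil(5.0000) = 5; reading at tick 5 = 2 + 2.0*5 = 12.0000
Minimum tick count = 5; winners = [1, 3]; smallest index = 1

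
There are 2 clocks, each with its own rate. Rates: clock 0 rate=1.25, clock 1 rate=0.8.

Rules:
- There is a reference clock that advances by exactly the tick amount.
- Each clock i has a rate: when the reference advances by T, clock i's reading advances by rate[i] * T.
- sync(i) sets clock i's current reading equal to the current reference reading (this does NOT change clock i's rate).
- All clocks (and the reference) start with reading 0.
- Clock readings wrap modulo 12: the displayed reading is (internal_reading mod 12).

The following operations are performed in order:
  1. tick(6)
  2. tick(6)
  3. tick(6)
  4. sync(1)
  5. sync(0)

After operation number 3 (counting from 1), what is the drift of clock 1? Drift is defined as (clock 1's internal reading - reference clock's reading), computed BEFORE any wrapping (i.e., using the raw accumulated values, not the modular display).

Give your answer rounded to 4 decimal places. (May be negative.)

After op 1 tick(6): ref=6.0000 raw=[7.5000 4.8000]
After op 2 tick(6): ref=12.0000 raw=[15.0000 9.6000]
After op 3 tick(6): ref=18.0000 raw=[22.5000 14.4000]
Drift of clock 1 after op 3: 14.4000 - 18.0000 = -3.6000

Answer: -3.6000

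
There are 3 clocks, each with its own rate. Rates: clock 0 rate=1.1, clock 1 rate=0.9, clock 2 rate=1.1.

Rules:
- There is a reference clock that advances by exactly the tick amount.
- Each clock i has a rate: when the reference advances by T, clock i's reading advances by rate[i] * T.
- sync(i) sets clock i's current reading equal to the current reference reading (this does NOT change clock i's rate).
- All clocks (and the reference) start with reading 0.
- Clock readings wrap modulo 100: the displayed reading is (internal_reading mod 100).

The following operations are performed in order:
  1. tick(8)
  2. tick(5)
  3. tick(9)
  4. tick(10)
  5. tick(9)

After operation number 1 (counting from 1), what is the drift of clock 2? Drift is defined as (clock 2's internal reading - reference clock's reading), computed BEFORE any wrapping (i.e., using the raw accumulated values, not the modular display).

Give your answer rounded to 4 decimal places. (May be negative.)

After op 1 tick(8): ref=8.0000 raw=[8.8000 7.2000 8.8000]
Drift of clock 2 after op 1: 8.8000 - 8.0000 = 0.8000

Answer: 0.8000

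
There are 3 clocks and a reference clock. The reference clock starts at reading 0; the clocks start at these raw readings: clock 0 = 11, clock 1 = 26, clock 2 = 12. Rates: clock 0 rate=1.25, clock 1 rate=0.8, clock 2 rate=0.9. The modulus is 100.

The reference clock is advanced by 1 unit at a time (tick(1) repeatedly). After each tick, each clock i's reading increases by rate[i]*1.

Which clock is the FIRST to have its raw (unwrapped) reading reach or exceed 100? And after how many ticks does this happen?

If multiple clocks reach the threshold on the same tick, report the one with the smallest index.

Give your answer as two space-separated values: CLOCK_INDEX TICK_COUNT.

clock 0: start=11, rate=1.25, needs 100-11 = 89; ticks = ceil(89/1.25) = ceil(71.2000) = 72; reading at tick 72 = 11 + 1.25*72 = 101.0000
clock 1: start=26, rate=0.8, needs 100-26 = 74; ticks = ceil(74/0.8) = ceil(92.5000) = 93; reading at tick 93 = 26 + 0.8*93 = 100.4000
clock 2: start=12, rate=0.9, needs 100-12 = 88; ticks = ceil(88/0.9) = ceil(97.7778) = 98; reading at tick 98 = 12 + 0.9*98 = 100.2000
Minimum tick count = 72; winners = [0]; smallest index = 0

Answer: 0 72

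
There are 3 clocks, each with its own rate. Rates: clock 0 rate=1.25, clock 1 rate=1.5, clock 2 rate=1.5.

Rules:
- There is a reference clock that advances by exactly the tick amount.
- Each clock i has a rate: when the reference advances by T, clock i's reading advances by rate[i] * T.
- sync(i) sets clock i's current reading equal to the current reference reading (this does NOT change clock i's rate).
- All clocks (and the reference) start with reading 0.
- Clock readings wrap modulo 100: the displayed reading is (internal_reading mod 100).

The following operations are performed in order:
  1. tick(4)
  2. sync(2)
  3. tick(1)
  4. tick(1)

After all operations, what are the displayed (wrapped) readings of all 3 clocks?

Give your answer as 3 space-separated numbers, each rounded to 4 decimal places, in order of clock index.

After op 1 tick(4): ref=4.0000 raw=[5.0000 6.0000 6.0000]
After op 2 sync(2): ref=4.0000 raw=[5.0000 6.0000 4.0000]
After op 3 tick(1): ref=5.0000 raw=[6.2500 7.5000 5.5000]
After op 4 tick(1): ref=6.0000 raw=[7.5000 9.0000 7.0000]
Wrap final raw readings (mod 100): 7.5000 mod 100 = 7.5000; 9.0000 mod 100 = 9.0000; 7.0000 mod 100 = 7.0000

Answer: 7.5000 9.0000 7.0000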